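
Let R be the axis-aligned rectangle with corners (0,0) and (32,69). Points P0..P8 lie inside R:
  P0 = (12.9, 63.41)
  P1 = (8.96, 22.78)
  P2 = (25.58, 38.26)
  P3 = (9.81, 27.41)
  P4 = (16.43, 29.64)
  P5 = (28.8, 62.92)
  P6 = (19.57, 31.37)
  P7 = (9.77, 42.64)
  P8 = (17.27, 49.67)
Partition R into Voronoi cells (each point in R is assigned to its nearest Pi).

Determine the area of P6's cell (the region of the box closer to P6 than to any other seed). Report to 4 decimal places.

1. box [0,32]×[0,69]: [(0, 0) (32, 0) (32, 69) (0, 69)]
2. ⊥bis P6·P0 via (16.235,47.39): [(0, 44.0102) (0, 0) (32, 0) (32, 50.6719)]  |A|=1514.9145
3. ⊥bis P6·P1 via (14.265,27.075): [(0.4741, 44.1089) (32, 5.1695) (32, 50.6719)]  |A|=717.2526
4. ⊥bis P6·P2 via (22.575,34.815): [(9.7148, 46.0326) (0.4741, 44.1089) (32, 5.1695) (32, 26.5938)]  |A|=448.9599
5. ⊥bis P6·P3 via (14.69,29.39): [(9.7148, 46.0326) (8.0759, 45.6915) (16.9999, 23.697) (32, 5.1695) (32, 26.5938)]  |A|=358.3002
6. ⊥bis P6·P4 via (18,30.505): [(9.7148, 46.0326) (9.4727, 45.9822) (31.8708, 5.329) (32, 5.1695) (32, 26.5938)]  |A|=245.0688
7. ⊥bis P6·P5 via (24.185,47.145): [(9.7148, 46.0326) (9.4727, 45.9822) (31.8708, 5.329) (32, 5.1695) (32, 26.5938)]  |A|=245.0688
8. ⊥bis P6·P7 via (14.67,37.005): [(17.3714, 39.354) (14.5002, 36.8573) (31.8708, 5.329) (32, 5.1695) (32, 26.5938)]  |A|=224.6916
9. ⊥bis P6·P8 via (18.42,40.52): [(17.3714, 39.354) (14.5002, 36.8573) (31.8708, 5.329) (32, 5.1695) (32, 26.5938)]  |A|=224.6916
10. canonical 5-gon: [(17.3714, 39.354) (14.5002, 36.8573) (31.8708, 5.329) (32, 5.1695) (32, 26.5938)]
11. shoelace: 224.6916

Area of P6's cell: 224.6916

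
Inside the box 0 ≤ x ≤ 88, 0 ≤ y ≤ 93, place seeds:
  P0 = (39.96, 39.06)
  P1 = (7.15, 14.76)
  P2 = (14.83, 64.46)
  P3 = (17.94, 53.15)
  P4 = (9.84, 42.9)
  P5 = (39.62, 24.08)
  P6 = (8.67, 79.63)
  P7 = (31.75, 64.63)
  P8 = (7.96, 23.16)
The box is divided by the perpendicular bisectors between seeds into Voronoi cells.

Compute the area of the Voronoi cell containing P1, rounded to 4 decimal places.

1. box [0,88]×[0,93]: [(0, 0) (88, 0) (88, 93) (0, 93)]
2. ⊥bis P1·P0 via (23.555,26.91): [(0, 58.7141) (0, 0) (43.4853, 0)]  |A|=1276.5999
3. ⊥bis P1·P2 via (10.99,39.61): [(14.5573, 39.0588) (0, 41.3083) (0, 0) (43.4853, 0)]  |A|=1149.909
4. ⊥bis P1·P3 via (12.545,33.955): [(19.86, 31.899) (0, 37.4809) (0, 0) (43.4853, 0)]  |A|=1065.7548
5. ⊥bis P1·P4 via (8.495,28.83): [(23.1721, 27.427) (0, 29.6421) (0, 0) (43.4853, 0)]  |A|=939.7696
6. ⊥bis P1·P5 via (23.385,19.42): [(21.0279, 27.6319) (0, 29.6421) (0, 0) (28.9592, 0)]  |A|=711.7546
7. ⊥bis P1·P6 via (7.91,47.195): [(21.0279, 27.6319) (0, 29.6421) (0, 0) (28.9592, 0)]  |A|=711.7546
8. ⊥bis P1·P7 via (19.45,39.695): [(21.0279, 27.6319) (0, 29.6421) (0, 0) (28.9592, 0)]  |A|=711.7546
9. ⊥bis P1·P8 via (7.555,18.96): [(23.9714, 17.377) (0, 19.6885) (0, 0) (28.9592, 0)]  |A|=487.5927
10. canonical 4-gon: [(23.9714, 17.377) (0, 19.6885) (0, 0) (28.9592, 0)]
11. shoelace: 487.5927

Area of P1's cell: 487.5927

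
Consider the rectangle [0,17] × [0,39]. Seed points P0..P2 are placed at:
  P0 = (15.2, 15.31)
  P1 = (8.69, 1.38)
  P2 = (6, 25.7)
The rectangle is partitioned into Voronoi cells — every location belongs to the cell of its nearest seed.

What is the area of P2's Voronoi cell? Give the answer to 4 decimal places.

1. box [0,17]×[0,39]: [(0, 0) (17, 0) (17, 39) (0, 39)]
2. ⊥bis P2·P0 via (10.6,20.505): [(0, 11.1191) (17, 26.172) (17, 39) (0, 39)]  |A|=346.0262
3. ⊥bis P2·P1 via (7.345,13.54): [(0, 12.7276) (2.0759, 12.9572) (17, 26.172) (17, 39) (0, 39)]  |A|=344.3566
4. canonical 5-gon: [(0, 12.7276) (2.0759, 12.9572) (17, 26.172) (17, 39) (0, 39)]
5. shoelace: 344.3566

Area of P2's cell: 344.3566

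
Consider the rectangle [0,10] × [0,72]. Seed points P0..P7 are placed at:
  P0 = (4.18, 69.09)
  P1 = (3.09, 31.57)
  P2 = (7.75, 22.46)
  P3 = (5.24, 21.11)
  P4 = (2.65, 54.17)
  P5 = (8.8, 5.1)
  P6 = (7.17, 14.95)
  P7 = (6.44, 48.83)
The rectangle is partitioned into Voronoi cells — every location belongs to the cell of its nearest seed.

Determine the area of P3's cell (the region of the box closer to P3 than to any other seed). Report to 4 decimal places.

1. box [0,10]×[0,72]: [(0, 0) (10, 0) (10, 72) (0, 72)]
2. ⊥bis P3·P0 via (4.71,45.1): [(0, 44.9959) (0, 0) (10, 0) (10, 45.2169)]  |A|=451.0641
3. ⊥bis P3·P1 via (4.165,26.34): [(0, 25.4839) (0, 0) (10, 0) (10, 27.5394)]  |A|=265.1163
4. ⊥bis P3·P2 via (6.495,21.785): [(4.057, 26.3178) (0, 25.4839) (0, 0) (10, 0) (10, 15.2683)]  |A|=228.6531
5. ⊥bis P3·P4 via (3.945,37.64): [(4.057, 26.3178) (0, 25.4839) (0, 0) (10, 0) (10, 15.2683)]  |A|=228.6531
6. ⊥bis P3·P5 via (7.02,13.105): [(4.057, 26.3178) (0, 25.4839) (0, 11.544) (10, 13.7676) (10, 15.2683)]  |A|=102.0948
7. ⊥bis P3·P6 via (6.205,18.03): [(8.1815, 18.6493) (4.057, 26.3178) (0, 25.4839) (0, 16.0859)]  |A|=55.7206
8. ⊥bis P3·P7 via (5.84,34.97): [(8.1815, 18.6493) (4.057, 26.3178) (0, 25.4839) (0, 16.0859)]  |A|=55.7206
9. canonical 4-gon: [(8.1815, 18.6493) (4.057, 26.3178) (0, 25.4839) (0, 16.0859)]
10. shoelace: 55.7206

Area of P3's cell: 55.7206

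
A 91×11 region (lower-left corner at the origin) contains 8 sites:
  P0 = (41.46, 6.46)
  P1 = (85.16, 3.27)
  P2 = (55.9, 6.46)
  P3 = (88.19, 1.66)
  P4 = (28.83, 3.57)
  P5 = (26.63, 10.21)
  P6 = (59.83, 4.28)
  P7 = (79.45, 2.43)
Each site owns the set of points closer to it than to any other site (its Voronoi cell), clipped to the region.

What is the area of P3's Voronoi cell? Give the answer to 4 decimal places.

1. box [0,91]×[0,11]: [(0, 0) (91, 0) (91, 11) (0, 11)]
2. ⊥bis P3·P0 via (64.825,4.06): [(64.408, 0) (91, 0) (91, 11) (65.5379, 11)]  |A|=286.298
3. ⊥bis P3·P1 via (86.675,2.465): [(85.3652, 0) (91, 0) (91, 10.6046)]  |A|=29.8773
4. ⊥bis P3·P2 via (72.045,4.06): [(85.3652, 0) (91, 0) (91, 10.6046)]  |A|=29.8773
5. ⊥bis P3·P4 via (58.51,2.615): [(85.3652, 0) (91, 0) (91, 10.6046)]  |A|=29.8773
6. ⊥bis P3·P5 via (57.41,5.935): [(85.3652, 0) (91, 0) (91, 10.6046)]  |A|=29.8773
7. ⊥bis P3·P6 via (74.01,2.97): [(85.3652, 0) (91, 0) (91, 10.6046)]  |A|=29.8773
8. ⊥bis P3·P7 via (83.82,2.045): [(85.3652, 0) (91, 0) (91, 10.6046)]  |A|=29.8773
9. canonical 3-gon: [(85.3652, 0) (91, 0) (91, 10.6046)]
10. shoelace: 29.8773

Area of P3's cell: 29.8773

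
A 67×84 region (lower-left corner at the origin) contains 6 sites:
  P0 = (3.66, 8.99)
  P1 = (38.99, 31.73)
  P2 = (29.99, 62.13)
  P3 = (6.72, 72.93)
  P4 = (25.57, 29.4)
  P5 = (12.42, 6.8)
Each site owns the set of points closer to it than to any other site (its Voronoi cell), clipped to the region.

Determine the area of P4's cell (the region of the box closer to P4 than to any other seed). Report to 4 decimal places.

1. box [0,67]×[0,84]: [(0, 0) (67, 0) (67, 84) (0, 84)]
2. ⊥bis P4·P0 via (14.615,19.195): [(0, 34.8841) (32.4959, 0) (67, 0) (67, 84) (0, 84)]  |A|=5061.2052
3. ⊥bis P4·P1 via (32.28,30.565): [(0, 34.8841) (32.4959, 0) (37.5867, 0) (23.0025, 84) (0, 84)]  |A|=1977.9549
4. ⊥bis P4·P2 via (27.78,45.765): [(0, 49.5165) (0, 34.8841) (32.4959, 0) (37.5867, 0) (29.6856, 45.5077)]  |A|=1023.4123
5. ⊥bis P4·P3 via (16.145,51.165): [(9.4052, 48.2464) (0, 44.1737) (0, 34.8841) (32.4959, 0) (37.5867, 0) (29.6856, 45.5077)]  |A|=998.2869
6. ⊥bis P4·P5 via (18.995,18.1): [(9.4052, 48.2464) (0, 44.1737) (0, 34.8841) (11.6585, 22.3688) (36.1803, 8.1006) (29.6856, 45.5077)]  |A|=852.0616
7. canonical 6-gon: [(9.4052, 48.2464) (0, 44.1737) (0, 34.8841) (11.6585, 22.3688) (36.1803, 8.1006) (29.6856, 45.5077)]
8. shoelace: 852.0616

Area of P4's cell: 852.0616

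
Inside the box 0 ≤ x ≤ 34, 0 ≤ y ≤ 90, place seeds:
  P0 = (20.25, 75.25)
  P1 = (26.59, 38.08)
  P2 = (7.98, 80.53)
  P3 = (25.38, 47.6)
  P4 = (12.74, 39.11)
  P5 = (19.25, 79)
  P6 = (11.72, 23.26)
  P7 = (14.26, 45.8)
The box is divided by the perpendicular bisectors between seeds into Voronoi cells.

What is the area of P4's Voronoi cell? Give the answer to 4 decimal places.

1. box [0,34]×[0,90]: [(0, 0) (34, 0) (34, 90) (0, 90)]
2. ⊥bis P4·P0 via (16.495,57.18): [(0, 60.6077) (0, 0) (34, 0) (34, 53.5424)]  |A|=1940.552
3. ⊥bis P4·P1 via (19.665,38.595): [(20.9779, 56.2484) (0, 60.6077) (0, 0) (16.7948, 0)]  |A|=1108.0495
4. ⊥bis P4·P2 via (10.36,59.82): [(20.9779, 56.2484) (6.13, 59.3339) (0, 58.6294) (0, 0) (16.7948, 0)]  |A|=1101.986
5. ⊥bis P4·P3 via (19.06,43.355): [(19.9234, 42.0696) (8.6838, 58.8032) (6.13, 59.3339) (0, 58.6294) (0, 0) (16.7948, 0)]  |A|=1013.4811
6. ⊥bis P4·P5 via (15.995,59.055): [(19.9234, 42.0696) (8.6838, 58.8032) (6.13, 59.3339) (0, 58.6294) (0, 0) (16.7948, 0)]  |A|=1013.4811
7. ⊥bis P4·P6 via (12.23,31.185): [(19.0811, 30.7441) (19.9234, 42.0696) (8.6838, 58.8032) (6.13, 59.3339) (0, 58.6294) (0, 31.972)]  |A|=450.2797
8. ⊥bis P4·P7 via (13.5,42.455): [(19.0811, 30.7441) (19.8449, 41.0134) (0, 45.5223) (0, 31.972)]  |A|=232.8951
9. canonical 4-gon: [(19.0811, 30.7441) (19.8449, 41.0134) (0, 45.5223) (0, 31.972)]
10. shoelace: 232.8951

Area of P4's cell: 232.8951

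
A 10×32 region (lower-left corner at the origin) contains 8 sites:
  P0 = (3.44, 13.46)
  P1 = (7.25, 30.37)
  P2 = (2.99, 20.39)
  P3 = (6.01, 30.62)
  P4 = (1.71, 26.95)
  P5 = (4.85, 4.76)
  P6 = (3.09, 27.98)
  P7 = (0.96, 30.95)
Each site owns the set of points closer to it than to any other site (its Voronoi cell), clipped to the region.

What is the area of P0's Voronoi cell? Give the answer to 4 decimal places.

1. box [0,10]×[0,32]: [(0, 0) (10, 0) (10, 32) (0, 32)]
2. ⊥bis P0·P1 via (5.345,21.915): [(0, 23.1193) (0, 0) (10, 0) (10, 20.8662)]  |A|=219.9273
3. ⊥bis P0·P2 via (3.215,16.925): [(0, 16.7162) (0, 0) (10, 0) (10, 17.3656)]  |A|=170.4091
4. ⊥bis P0·P3 via (4.725,22.04): [(0, 16.7162) (0, 0) (10, 0) (10, 17.3656)]  |A|=170.4091
5. ⊥bis P0·P4 via (2.575,20.205): [(0, 16.7162) (0, 0) (10, 0) (10, 17.3656)]  |A|=170.4091
6. ⊥bis P0·P5 via (4.145,9.11): [(0, 16.7162) (0, 8.4382) (10, 10.0589) (10, 17.3656)]  |A|=77.9234
7. ⊥bis P0·P6 via (3.265,20.72): [(0, 16.7162) (0, 8.4382) (10, 10.0589) (10, 17.3656)]  |A|=77.9234
8. ⊥bis P0·P7 via (2.2,22.205): [(0, 16.7162) (0, 8.4382) (10, 10.0589) (10, 17.3656)]  |A|=77.9234
9. canonical 4-gon: [(0, 16.7162) (0, 8.4382) (10, 10.0589) (10, 17.3656)]
10. shoelace: 77.9234

Area of P0's cell: 77.9234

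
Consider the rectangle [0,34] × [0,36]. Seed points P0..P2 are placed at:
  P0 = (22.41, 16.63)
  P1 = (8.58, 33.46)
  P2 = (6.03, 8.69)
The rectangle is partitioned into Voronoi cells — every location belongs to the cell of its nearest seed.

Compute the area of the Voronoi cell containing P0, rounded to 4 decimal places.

1. box [0,34]×[0,36]: [(0, 0) (34, 0) (34, 36) (0, 36)]
2. ⊥bis P0·P1 via (15.495,25.045): [(0, 12.312) (0, 0) (34, 0) (34, 36) (28.8264, 36)]  |A|=882.5811
3. ⊥bis P0·P2 via (14.22,12.66): [(10.2899, 20.7677) (20.3568, 0) (34, 0) (34, 36) (28.8264, 36)]  |A|=607.8545
4. canonical 5-gon: [(10.2899, 20.7677) (20.3568, 0) (34, 0) (34, 36) (28.8264, 36)]
5. shoelace: 607.8545

Area of P0's cell: 607.8545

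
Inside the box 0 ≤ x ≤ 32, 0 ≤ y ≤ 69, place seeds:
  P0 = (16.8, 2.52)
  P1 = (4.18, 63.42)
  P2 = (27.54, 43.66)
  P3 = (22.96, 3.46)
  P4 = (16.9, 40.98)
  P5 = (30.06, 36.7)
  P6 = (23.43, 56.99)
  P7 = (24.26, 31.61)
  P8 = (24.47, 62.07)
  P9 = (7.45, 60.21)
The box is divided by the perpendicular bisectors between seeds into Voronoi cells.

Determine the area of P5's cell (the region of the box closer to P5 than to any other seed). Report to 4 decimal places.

Area of P5's cell: 53.6970

1. box [0,32]×[0,69]: [(0, 0) (32, 0) (32, 69) (0, 69)]
2. ⊥bis P5·P0 via (23.43,19.61): [(0, 28.6996) (32, 16.2853) (32, 69) (0, 69)]  |A|=1488.2419
3. ⊥bis P5·P1 via (17.12,50.06): [(0, 33.4782) (0, 28.6996) (32, 16.2853) (32, 64.4722)]  |A|=847.4486
4. ⊥bis P5·P2 via (28.8,40.18): [(0, 29.7524) (0, 28.6996) (32, 16.2853) (32, 41.3386)]  |A|=417.6985
5. ⊥bis P5·P3 via (26.51,20.08): [(0, 29.7524) (0, 28.6996) (16.9609, 22.1197) (32, 18.9073) (32, 41.3386)]  |A|=397.9818
6. ⊥bis P5·P4 via (23.48,38.84): [(23.2639, 38.1756) (17.9719, 21.9037) (32, 18.9073) (32, 41.3386)]  |A|=220.0412
7. ⊥bis P5·P6 via (26.745,46.845): [(23.2639, 38.1756) (17.9719, 21.9037) (32, 18.9073) (32, 41.3386)]  |A|=220.0412
8. ⊥bis P5·P7 via (27.16,34.155): [(23.543, 38.2766) (32, 28.6399) (32, 41.3386)]  |A|=53.697
9. ⊥bis P5·P8 via (27.265,49.385): [(23.543, 38.2766) (32, 28.6399) (32, 41.3386)]  |A|=53.697
10. ⊥bis P5·P9 via (18.755,48.455): [(23.543, 38.2766) (32, 28.6399) (32, 41.3386)]  |A|=53.697
11. canonical 3-gon: [(23.543, 38.2766) (32, 28.6399) (32, 41.3386)]
12. shoelace: 53.697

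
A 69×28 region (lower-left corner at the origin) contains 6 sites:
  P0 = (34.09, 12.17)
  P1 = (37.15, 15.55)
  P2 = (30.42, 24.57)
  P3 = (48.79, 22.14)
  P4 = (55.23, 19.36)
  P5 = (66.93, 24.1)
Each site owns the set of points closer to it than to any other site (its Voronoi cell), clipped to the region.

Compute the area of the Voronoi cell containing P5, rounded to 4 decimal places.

1. box [0,69]×[0,28]: [(0, 0) (69, 0) (69, 28) (0, 28)]
2. ⊥bis P5·P0 via (50.51,18.135): [(57.098, 0) (69, 0) (69, 28) (46.9263, 28)]  |A|=475.6598
3. ⊥bis P5·P1 via (52.04,19.825): [(57.7319, 0) (69, 0) (69, 28) (49.6929, 28)]  |A|=428.0531
4. ⊥bis P5·P2 via (48.675,24.335): [(57.7319, 0) (69, 0) (69, 28) (49.6929, 28)]  |A|=428.0531
5. ⊥bis P5·P3 via (57.86,23.12): [(60.3581, 0) (69, 0) (69, 28) (57.3327, 28)]  |A|=284.3287
6. ⊥bis P5·P4 via (61.08,21.73): [(69, 2.1806) (69, 28) (58.5398, 28)]  |A|=135.0373
7. canonical 3-gon: [(69, 2.1806) (69, 28) (58.5398, 28)]
8. shoelace: 135.0373

Area of P5's cell: 135.0373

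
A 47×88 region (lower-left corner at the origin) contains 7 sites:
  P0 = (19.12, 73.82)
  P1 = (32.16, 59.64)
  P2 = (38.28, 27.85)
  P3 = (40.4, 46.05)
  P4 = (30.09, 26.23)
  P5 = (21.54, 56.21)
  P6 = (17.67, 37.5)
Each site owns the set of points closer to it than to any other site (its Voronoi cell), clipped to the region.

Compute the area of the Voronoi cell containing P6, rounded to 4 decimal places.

Area of P6's cell: 765.7478

1. box [0,47]×[0,88]: [(0, 0) (47, 0) (47, 88) (0, 88)]
2. ⊥bis P6·P0 via (18.395,55.66): [(0, 56.3944) (0, 0) (47, 0) (47, 54.518)]  |A|=2606.4411
3. ⊥bis P6·P1 via (24.915,48.57): [(13.8016, 55.8434) (0, 56.3944) (0, 0) (47, 0) (47, 34.116)]  |A|=2267.7844
4. ⊥bis P6·P2 via (27.975,32.675): [(32.9539, 43.3088) (13.8016, 55.8434) (0, 56.3944) (0, 0) (12.6759, 0)]  |A|=1284.9203
5. ⊥bis P6·P3 via (29.035,41.775): [(30.4609, 37.9843) (26.9898, 47.2121) (13.8016, 55.8434) (0, 56.3944) (0, 0) (12.6759, 0)]  |A|=1264.1769
6. ⊥bis P6·P4 via (23.88,31.865): [(30.1596, 38.7853) (26.9898, 47.2121) (13.8016, 55.8434) (0, 56.3944) (0, 5.5483)]  |A|=921.8435
7. ⊥bis P6·P5 via (19.605,46.855): [(30.1596, 38.7853) (27.7585, 45.1685) (0, 50.9101) (0, 5.5483)]  |A|=765.7478
8. canonical 4-gon: [(30.1596, 38.7853) (27.7585, 45.1685) (0, 50.9101) (0, 5.5483)]
9. shoelace: 765.7478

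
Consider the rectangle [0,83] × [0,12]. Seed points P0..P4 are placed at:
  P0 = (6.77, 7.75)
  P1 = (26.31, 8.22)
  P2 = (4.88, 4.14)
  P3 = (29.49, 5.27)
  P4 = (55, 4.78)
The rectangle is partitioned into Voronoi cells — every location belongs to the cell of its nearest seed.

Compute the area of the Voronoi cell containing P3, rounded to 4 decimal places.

1. box [0,83]×[0,12]: [(0, 0) (83, 0) (83, 12) (0, 12)]
2. ⊥bis P3·P0 via (18.13,6.51): [(17.4194, 0) (83, 0) (83, 12) (18.7293, 12)]  |A|=779.108
3. ⊥bis P3·P1 via (27.9,6.745): [(21.6428, 0) (83, 0) (83, 12) (32.7749, 12)]  |A|=669.4934
4. ⊥bis P3·P2 via (17.185,4.705): [(21.6428, 0) (83, 0) (83, 12) (32.7749, 12)]  |A|=669.4934
5. ⊥bis P3·P4 via (42.245,5.025): [(21.6428, 0) (42.1485, 0) (42.379, 12) (32.7749, 12)]  |A|=180.6581
6. canonical 4-gon: [(21.6428, 0) (42.1485, 0) (42.379, 12) (32.7749, 12)]
7. shoelace: 180.6581

Area of P3's cell: 180.6581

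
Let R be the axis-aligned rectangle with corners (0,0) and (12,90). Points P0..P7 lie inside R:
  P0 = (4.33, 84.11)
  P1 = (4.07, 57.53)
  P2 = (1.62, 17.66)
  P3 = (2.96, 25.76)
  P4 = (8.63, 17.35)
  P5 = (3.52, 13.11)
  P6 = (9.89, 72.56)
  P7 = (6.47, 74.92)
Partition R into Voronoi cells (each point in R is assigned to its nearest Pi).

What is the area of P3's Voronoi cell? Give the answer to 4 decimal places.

Area of P3's cell: 226.6358

1. box [0,12]×[0,90]: [(0, 0) (12, 0) (12, 90) (0, 90)]
2. ⊥bis P3·P0 via (3.645,54.935): [(0, 55.0206) (0, 0) (12, 0) (12, 54.7388)]  |A|=658.5565
3. ⊥bis P3·P1 via (3.515,41.645): [(0, 41.7678) (0, 0) (12, 0) (12, 41.3485)]  |A|=498.6981
4. ⊥bis P3·P2 via (2.29,21.71): [(0, 41.7678) (0, 22.0888) (12, 20.1037) (12, 41.3485)]  |A|=245.5432
5. ⊥bis P3·P4 via (5.795,21.555): [(0, 41.7678) (0, 22.0888) (5.289, 21.2139) (12, 25.7384) (12, 41.3485)]  |A|=226.6358
6. ⊥bis P3·P5 via (3.24,19.435): [(0, 41.7678) (0, 22.0888) (5.289, 21.2139) (12, 25.7384) (12, 41.3485)]  |A|=226.6358
7. ⊥bis P3·P6 via (6.425,49.16): [(0, 41.7678) (0, 22.0888) (5.289, 21.2139) (12, 25.7384) (12, 41.3485)]  |A|=226.6358
8. ⊥bis P3·P7 via (4.715,50.34): [(0, 41.7678) (0, 22.0888) (5.289, 21.2139) (12, 25.7384) (12, 41.3485)]  |A|=226.6358
9. canonical 5-gon: [(0, 41.7678) (0, 22.0888) (5.289, 21.2139) (12, 25.7384) (12, 41.3485)]
10. shoelace: 226.6358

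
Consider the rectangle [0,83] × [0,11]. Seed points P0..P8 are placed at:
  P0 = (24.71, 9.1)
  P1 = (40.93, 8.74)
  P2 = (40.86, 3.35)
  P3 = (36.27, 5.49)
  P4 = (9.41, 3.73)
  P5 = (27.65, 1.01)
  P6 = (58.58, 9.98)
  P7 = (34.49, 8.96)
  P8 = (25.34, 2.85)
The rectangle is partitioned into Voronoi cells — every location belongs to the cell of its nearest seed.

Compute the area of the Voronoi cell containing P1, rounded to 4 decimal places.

Area of P1's cell: 58.5012

1. box [0,83]×[0,11]: [(0, 0) (83, 0) (83, 11) (0, 11)]
2. ⊥bis P1·P0 via (32.82,8.92): [(32.622, 0) (83, 0) (83, 11) (32.8662, 11)]  |A|=552.815
3. ⊥bis P1·P2 via (40.895,6.045): [(32.7585, 6.1507) (83, 5.4982) (83, 11) (32.8662, 11)]  |A|=259.7675
4. ⊥bis P1·P3 via (38.6,7.115): [(39.3321, 6.0653) (83, 5.4982) (83, 11) (35.8905, 11)]  |A|=236.3621
5. ⊥bis P1·P4 via (25.17,6.235): [(39.3321, 6.0653) (83, 5.4982) (83, 11) (35.8905, 11)]  |A|=236.3621
6. ⊥bis P1·P5 via (34.29,4.875): [(39.3321, 6.0653) (83, 5.4982) (83, 11) (35.8905, 11)]  |A|=236.3621
7. ⊥bis P1·P6 via (49.755,9.36): [(39.3321, 6.0653) (49.9962, 5.9268) (49.6398, 11) (35.8905, 11)]  |A|=60.9502
8. ⊥bis P1·P7 via (37.71,8.85): [(37.6951, 8.4126) (39.3321, 6.0653) (49.9962, 5.9268) (49.6398, 11) (37.7834, 11)]  |A|=58.5012
9. ⊥bis P1·P8 via (33.135,5.795): [(37.6951, 8.4126) (39.3321, 6.0653) (49.9962, 5.9268) (49.6398, 11) (37.7834, 11)]  |A|=58.5012
10. canonical 5-gon: [(37.6951, 8.4126) (39.3321, 6.0653) (49.9962, 5.9268) (49.6398, 11) (37.7834, 11)]
11. shoelace: 58.5012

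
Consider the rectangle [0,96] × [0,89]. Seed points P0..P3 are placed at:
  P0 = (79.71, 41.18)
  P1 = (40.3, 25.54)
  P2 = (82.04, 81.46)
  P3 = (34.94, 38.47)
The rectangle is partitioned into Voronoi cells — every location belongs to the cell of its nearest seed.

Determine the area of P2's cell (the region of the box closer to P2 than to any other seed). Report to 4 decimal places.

Area of P2's cell: 1411.7511

1. box [0,96]×[0,89]: [(0, 0) (96, 0) (96, 89) (0, 89)]
2. ⊥bis P2·P0 via (80.875,61.32): [(0, 65.9982) (96, 60.4451) (96, 89) (0, 89)]  |A|=2474.7209
3. ⊥bis P2·P1 via (61.17,53.5): [(48.1579, 63.2125) (96, 60.4451) (96, 89) (13.6099, 89)]  |A|=1745.38
4. ⊥bis P2·P3 via (58.49,59.965): [(55.9366, 62.7626) (96, 60.4451) (96, 89) (31.9886, 89)]  |A|=1411.7511
5. canonical 4-gon: [(55.9366, 62.7626) (96, 60.4451) (96, 89) (31.9886, 89)]
6. shoelace: 1411.7511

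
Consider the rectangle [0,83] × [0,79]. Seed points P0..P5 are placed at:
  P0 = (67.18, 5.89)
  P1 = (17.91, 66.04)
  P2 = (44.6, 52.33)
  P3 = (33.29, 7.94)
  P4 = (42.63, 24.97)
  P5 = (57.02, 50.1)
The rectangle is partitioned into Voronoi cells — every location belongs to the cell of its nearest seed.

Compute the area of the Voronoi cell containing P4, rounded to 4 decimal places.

Area of P4's cell: 923.5399

1. box [0,83]×[0,79]: [(0, 0) (83, 0) (83, 79) (0, 79)]
2. ⊥bis P4·P0 via (54.905,15.43): [(0, 0) (42.913, 0) (83, 51.5795) (83, 79) (0, 79)]  |A|=5523.1657
3. ⊥bis P4·P1 via (30.27,45.505): [(0, 27.2855) (0, 0) (42.913, 0) (83, 51.5795) (83, 77.2431)]  |A|=3304.1049
4. ⊥bis P4·P2 via (43.615,38.65): [(21.5237, 40.2406) (0, 27.2855) (0, 0) (42.913, 0) (71.3967, 36.6496)]  |A|=2122.1207
5. ⊥bis P4·P3 via (37.96,16.455): [(21.5237, 40.2406) (8.683, 32.5118) (50.3994, 9.6327) (71.3967, 36.6496)]  |A|=1019.5099
6. ⊥bis P4·P5 via (49.825,37.535): [(48.4909, 38.2989) (21.5237, 40.2406) (8.683, 32.5118) (50.3994, 9.6327) (65.2293, 28.7142)]  |A|=923.5399
7. canonical 5-gon: [(48.4909, 38.2989) (21.5237, 40.2406) (8.683, 32.5118) (50.3994, 9.6327) (65.2293, 28.7142)]
8. shoelace: 923.5399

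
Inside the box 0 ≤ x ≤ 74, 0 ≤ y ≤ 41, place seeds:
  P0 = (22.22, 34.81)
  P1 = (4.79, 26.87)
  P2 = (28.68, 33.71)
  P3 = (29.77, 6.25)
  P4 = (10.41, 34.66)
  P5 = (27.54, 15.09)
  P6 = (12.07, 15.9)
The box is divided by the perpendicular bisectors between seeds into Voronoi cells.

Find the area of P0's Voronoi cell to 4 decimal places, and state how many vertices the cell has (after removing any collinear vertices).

1. box [0,74]×[0,41]: [(0, 0) (74, 0) (74, 41) (0, 41)]
2. ⊥bis P0·P1 via (13.505,30.84): [(27.5537, 0) (74, 0) (74, 41) (8.8767, 41)]  |A|=2287.1749
3. ⊥bis P0·P2 via (25.45,34.26): [(21.776, 12.6834) (26.5977, 41) (8.8767, 41)]  |A|=250.8978
4. ⊥bis P0·P3 via (25.995,20.53): [(19.0392, 18.6912) (22.9762, 19.732) (26.5977, 41) (8.8767, 41)]  |A|=237.6475
5. ⊥bis P0·P4 via (16.315,34.735): [(16.4465, 24.3828) (19.0392, 18.6912) (22.9762, 19.732) (26.5977, 41) (16.2354, 41)]  |A|=176.5073
6. ⊥bis P0·P5 via (24.88,24.95): [(16.4465, 24.3828) (17.1394, 22.8618) (23.8158, 24.6629) (26.5977, 41) (16.2354, 41)]  |A|=151.6045
7. ⊥bis P0·P6 via (17.145,25.355): [(16.4293, 25.7392) (20.2344, 23.6967) (23.8158, 24.6629) (26.5977, 41) (16.2354, 41)]  |A|=146.3983
8. canonical 5-gon: [(16.4293, 25.7392) (20.2344, 23.6967) (23.8158, 24.6629) (26.5977, 41) (16.2354, 41)]
9. shoelace: 146.3983

Area of P0's cell: 146.3983 (5 vertices)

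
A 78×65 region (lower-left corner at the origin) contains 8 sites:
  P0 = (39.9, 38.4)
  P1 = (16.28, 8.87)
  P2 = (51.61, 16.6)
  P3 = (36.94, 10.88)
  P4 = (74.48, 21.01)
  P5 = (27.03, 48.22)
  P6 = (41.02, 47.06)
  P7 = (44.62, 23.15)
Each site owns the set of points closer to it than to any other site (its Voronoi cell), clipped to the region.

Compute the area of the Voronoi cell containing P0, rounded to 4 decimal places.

1. box [0,78]×[0,65]: [(0, 0) (78, 0) (78, 65) (0, 65)]
2. ⊥bis P0·P1 via (28.09,23.635): [(0, 46.1032) (57.6388, 0) (78, 0) (78, 65) (0, 65)]  |A|=3741.3347
3. ⊥bis P0·P2 via (45.755,27.5): [(0, 46.1032) (32.2963, 20.2706) (78, 44.8206) (78, 65) (0, 65)]  |A|=2510.7334
4. ⊥bis P0·P3 via (38.42,24.64): [(0, 46.1032) (25.0334, 26.0798) (40.0952, 24.4598) (78, 44.8206) (78, 65) (0, 65)]  |A|=2472.8674
5. ⊥bis P0·P4 via (57.19,29.705): [(0, 46.1032) (25.0334, 26.0798) (40.0952, 24.4598) (59.9029, 35.0996) (74.9396, 65) (0, 65)]  |A|=2244.5192
6. ⊥bis P0·P5 via (33.465,43.31): [(22.1052, 28.422) (25.0334, 26.0798) (40.0952, 24.4598) (59.9029, 35.0996) (74.9396, 65) (50.0148, 65)]  |A|=1120.9395
7. ⊥bis P0·P6 via (40.46,42.73): [(33.6905, 43.6055) (22.1052, 28.422) (25.0334, 26.0798) (40.0952, 24.4598) (59.9029, 35.0996) (62.3185, 39.903)]  |A|=471.71
8. ⊥bis P0·P7 via (42.26,30.775): [(33.6905, 43.6055) (22.1052, 28.422) (25.0334, 26.0798) (26.5598, 25.9157) (60.5795, 36.445) (62.3185, 39.903)]  |A|=365.9614
9. canonical 6-gon: [(33.6905, 43.6055) (22.1052, 28.422) (25.0334, 26.0798) (26.5598, 25.9157) (60.5795, 36.445) (62.3185, 39.903)]
10. shoelace: 365.9614

Area of P0's cell: 365.9614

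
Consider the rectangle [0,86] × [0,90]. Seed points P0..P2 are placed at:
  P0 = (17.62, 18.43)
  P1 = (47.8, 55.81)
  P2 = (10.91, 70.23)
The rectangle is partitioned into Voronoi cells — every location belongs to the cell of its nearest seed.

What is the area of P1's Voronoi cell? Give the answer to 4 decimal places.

1. box [0,86]×[0,90]: [(0, 0) (86, 0) (86, 90) (0, 90)]
2. ⊥bis P1·P0 via (32.71,37.12): [(0, 63.5295) (78.6857, 0) (86, 0) (86, 90) (0, 90)]  |A|=5240.5688
3. ⊥bis P1·P2 via (29.355,63.02): [(22.4644, 45.3921) (78.6857, 0) (86, 0) (86, 90) (39.9013, 90)]  |A|=4053.2917
4. canonical 5-gon: [(22.4644, 45.3921) (78.6857, 0) (86, 0) (86, 90) (39.9013, 90)]
5. shoelace: 4053.2917

Area of P1's cell: 4053.2917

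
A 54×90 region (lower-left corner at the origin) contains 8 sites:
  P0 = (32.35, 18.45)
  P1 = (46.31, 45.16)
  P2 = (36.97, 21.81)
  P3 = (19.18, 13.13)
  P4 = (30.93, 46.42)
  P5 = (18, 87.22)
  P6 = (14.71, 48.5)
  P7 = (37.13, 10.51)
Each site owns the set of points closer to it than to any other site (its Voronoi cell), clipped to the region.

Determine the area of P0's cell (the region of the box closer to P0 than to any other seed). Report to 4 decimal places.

Area of P0's cell: 182.1388

1. box [0,54]×[0,90]: [(0, 0) (54, 0) (54, 90) (0, 90)]
2. ⊥bis P0·P1 via (39.33,31.805): [(0, 52.3609) (0, 0) (54, 0) (54, 24.1377)]  |A|=2065.4613
3. ⊥bis P0·P2 via (34.66,20.13): [(18.099, 42.9014) (0, 52.3609) (0, 0) (49.3, 0)]  |A|=1531.3586
4. ⊥bis P0·P3 via (25.765,15.79): [(18.099, 42.9014) (13.9341, 45.0782) (32.1433, 0) (49.3, 0)]  |A|=442.0765
5. ⊥bis P0·P4 via (31.64,32.435): [(25.922, 32.1447) (19.2945, 31.8082) (32.1433, 0) (49.3, 0)]  |A|=383.3151
6. ⊥bis P0·P5 via (25.175,52.835): [(25.922, 32.1447) (19.2945, 31.8082) (32.1433, 0) (49.3, 0)]  |A|=383.3151
7. ⊥bis P0·P6 via (23.53,33.475): [(25.922, 32.1447) (20.8228, 31.8858) (19.5621, 31.1457) (32.1433, 0) (49.3, 0)]  |A|=382.7985
8. ⊥bis P0·P7 via (34.74,14.48): [(37.5422, 16.167) (25.922, 32.1447) (20.8228, 31.8858) (19.5621, 31.1457) (27.9463, 10.3901)]  |A|=182.1388
9. canonical 5-gon: [(37.5422, 16.167) (25.922, 32.1447) (20.8228, 31.8858) (19.5621, 31.1457) (27.9463, 10.3901)]
10. shoelace: 182.1388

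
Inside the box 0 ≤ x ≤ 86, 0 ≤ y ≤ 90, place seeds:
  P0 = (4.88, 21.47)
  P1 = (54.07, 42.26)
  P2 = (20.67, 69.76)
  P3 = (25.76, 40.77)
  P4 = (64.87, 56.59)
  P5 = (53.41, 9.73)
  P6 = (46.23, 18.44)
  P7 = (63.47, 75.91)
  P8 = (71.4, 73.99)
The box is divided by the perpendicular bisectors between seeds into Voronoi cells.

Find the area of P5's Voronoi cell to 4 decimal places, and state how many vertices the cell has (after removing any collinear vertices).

1. box [0,86]×[0,90]: [(0, 0) (86, 0) (86, 90) (0, 90)]
2. ⊥bis P5·P0 via (29.145,15.6): [(25.3712, 0) (86, 0) (86, 90) (47.1433, 90)]  |A|=4476.8503
3. ⊥bis P5·P1 via (53.74,25.995): [(31.7675, 26.4408) (25.3712, 0) (86, 0) (86, 25.3405)]  |A|=1488.6758
4. ⊥bis P5·P2 via (37.04,39.745): [(31.7675, 26.4408) (25.3712, 0) (86, 0) (86, 25.3405)]  |A|=1488.6758
5. ⊥bis P5·P3 via (39.585,25.25): [(40.7179, 26.2592) (29.253, 16.0464) (25.3712, 0) (86, 0) (86, 25.3405)]  |A|=1441.9304
6. ⊥bis P5·P4 via (59.14,33.16): [(40.7179, 26.2592) (29.253, 16.0464) (25.3712, 0) (86, 0) (86, 25.3405)]  |A|=1441.9304
7. ⊥bis P5·P6 via (49.82,14.085): [(64.015, 25.7865) (32.7336, 0) (86, 0) (86, 25.3405)]  |A|=965.3326
8. ⊥bis P5·P7 via (58.44,42.82): [(64.015, 25.7865) (32.7336, 0) (86, 0) (86, 25.3405)]  |A|=965.3326
9. ⊥bis P5·P8 via (62.405,41.86): [(64.015, 25.7865) (32.7336, 0) (86, 0) (86, 25.3405)]  |A|=965.3326
10. canonical 4-gon: [(64.015, 25.7865) (32.7336, 0) (86, 0) (86, 25.3405)]
11. shoelace: 965.3326

Area of P5's cell: 965.3326 (4 vertices)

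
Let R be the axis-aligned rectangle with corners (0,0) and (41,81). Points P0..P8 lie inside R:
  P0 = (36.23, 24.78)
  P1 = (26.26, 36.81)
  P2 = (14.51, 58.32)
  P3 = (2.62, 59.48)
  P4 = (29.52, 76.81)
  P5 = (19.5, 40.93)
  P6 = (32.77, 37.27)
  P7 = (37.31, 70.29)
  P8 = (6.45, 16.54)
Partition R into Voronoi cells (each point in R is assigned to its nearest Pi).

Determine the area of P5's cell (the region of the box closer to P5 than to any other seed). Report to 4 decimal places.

Area of P5's cell: 403.4933

1. box [0,41]×[0,81]: [(0, 0) (41, 0) (41, 81) (0, 81)]
2. ⊥bis P5·P0 via (27.865,32.855): [(0, 3.9893) (41, 46.4617) (41, 81) (0, 81)]  |A|=2286.7546
3. ⊥bis P5·P1 via (22.88,38.87): [(0, 3.9893) (4.3981, 8.5453) (41, 68.6009) (41, 81) (0, 81)]  |A|=1881.587
4. ⊥bis P5·P2 via (17.005,49.625): [(0, 44.7455) (0, 3.9893) (4.3981, 8.5453) (32.0693, 53.9477)]  |A|=690.3184
5. ⊥bis P5·P3 via (11.06,50.205): [(7.391, 46.8663) (0, 40.1407) (0, 3.9893) (4.3981, 8.5453) (32.0693, 53.9477)]  |A|=673.3015
6. ⊥bis P5·P4 via (24.51,58.87): [(7.391, 46.8663) (0, 40.1407) (0, 3.9893) (4.3981, 8.5453) (32.0693, 53.9477)]  |A|=673.3015
7. ⊥bis P5·P6 via (26.135,39.1): [(30.0721, 53.3745) (7.391, 46.8663) (0, 40.1407) (0, 3.9893) (4.3981, 8.5453) (28.7098, 48.4354)]  |A|=668.7595
8. ⊥bis P5·P7 via (28.405,55.61): [(30.0721, 53.3745) (7.391, 46.8663) (0, 40.1407) (0, 3.9893) (4.3981, 8.5453) (28.7098, 48.4354)]  |A|=668.7595
9. ⊥bis P5·P8 via (12.975,28.735): [(30.0721, 53.3745) (7.391, 46.8663) (0, 40.1407) (0, 35.6773) (15.7863, 27.2308) (28.7098, 48.4354)]  |A|=403.4933
10. canonical 6-gon: [(30.0721, 53.3745) (7.391, 46.8663) (0, 40.1407) (0, 35.6773) (15.7863, 27.2308) (28.7098, 48.4354)]
11. shoelace: 403.4933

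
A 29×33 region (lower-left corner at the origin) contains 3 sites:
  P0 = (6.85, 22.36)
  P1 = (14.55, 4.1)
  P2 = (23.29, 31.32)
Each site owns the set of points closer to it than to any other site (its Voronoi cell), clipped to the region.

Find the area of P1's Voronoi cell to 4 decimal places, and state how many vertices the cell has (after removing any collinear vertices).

Area of P1's cell: 401.9313 (5 vertices)

1. box [0,29]×[0,33]: [(0, 0) (29, 0) (29, 33) (0, 33)]
2. ⊥bis P1·P0 via (10.7,13.23): [(0, 8.718) (0, 0) (29, 0) (29, 20.9469)]  |A|=430.1399
3. ⊥bis P1·P2 via (18.92,17.71): [(20.2848, 17.2718) (0, 8.718) (0, 0) (29, 0) (29, 14.4734)]  |A|=401.9313
4. canonical 5-gon: [(20.2848, 17.2718) (0, 8.718) (0, 0) (29, 0) (29, 14.4734)]
5. shoelace: 401.9313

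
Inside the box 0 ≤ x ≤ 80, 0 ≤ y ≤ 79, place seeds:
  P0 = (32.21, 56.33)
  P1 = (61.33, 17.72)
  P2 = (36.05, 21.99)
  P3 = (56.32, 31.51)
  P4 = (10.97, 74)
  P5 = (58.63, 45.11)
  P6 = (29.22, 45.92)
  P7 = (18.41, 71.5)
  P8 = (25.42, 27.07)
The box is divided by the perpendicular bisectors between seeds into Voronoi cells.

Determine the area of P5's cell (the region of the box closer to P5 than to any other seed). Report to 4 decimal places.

Area of P5's cell: 1280.9464

1. box [0,80]×[0,79]: [(0, 0) (80, 0) (80, 79) (0, 79)]
2. ⊥bis P5·P0 via (45.42,50.72): [(23.8803, 0) (80, 0) (80, 79) (57.4299, 79)]  |A|=3108.2463
3. ⊥bis P5·P1 via (59.98,31.415): [(36.2272, 29.0735) (80, 33.3885) (80, 79) (57.4299, 79)]  |A|=1561.6937
4. ⊥bis P5·P2 via (47.34,33.55): [(40.8288, 39.9091) (50.4845, 30.479) (80, 33.3885) (80, 79) (57.4299, 79)]  |A|=1487.6848
5. ⊥bis P5·P3 via (57.475,38.31): [(41.3154, 41.0548) (80, 34.4841) (80, 79) (57.4299, 79)]  |A|=1289.2549
6. ⊥bis P5·P4 via (34.8,59.555): [(41.3154, 41.0548) (80, 34.4841) (80, 79) (57.4299, 79)]  |A|=1289.2549
7. ⊥bis P5·P6 via (43.925,45.515): [(43.9746, 47.3165) (43.7906, 40.6343) (80, 34.4841) (80, 79) (57.4299, 79)]  |A|=1280.9464
8. ⊥bis P5·P7 via (38.52,58.305): [(43.9746, 47.3165) (43.7906, 40.6343) (80, 34.4841) (80, 79) (57.4299, 79)]  |A|=1280.9464
9. ⊥bis P5·P8 via (42.025,36.09): [(43.9746, 47.3165) (43.7906, 40.6343) (80, 34.4841) (80, 79) (57.4299, 79)]  |A|=1280.9464
10. canonical 5-gon: [(43.9746, 47.3165) (43.7906, 40.6343) (80, 34.4841) (80, 79) (57.4299, 79)]
11. shoelace: 1280.9464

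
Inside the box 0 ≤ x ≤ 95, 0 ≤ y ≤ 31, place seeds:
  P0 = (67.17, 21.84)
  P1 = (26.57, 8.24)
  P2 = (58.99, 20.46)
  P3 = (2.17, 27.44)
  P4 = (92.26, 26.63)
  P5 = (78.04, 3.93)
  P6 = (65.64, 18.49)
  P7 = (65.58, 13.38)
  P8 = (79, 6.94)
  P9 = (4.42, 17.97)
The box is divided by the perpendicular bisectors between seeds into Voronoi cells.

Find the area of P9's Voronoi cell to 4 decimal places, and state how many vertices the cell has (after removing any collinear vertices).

Area of P9's cell: 368.7942 (4 vertices)

1. box [0,95]×[0,31]: [(0, 0) (95, 0) (95, 31) (0, 31)]
2. ⊥bis P9·P0 via (35.795,19.905): [(0, 0) (37.0226, 0) (35.1107, 31) (0, 31)]  |A|=1118.0668
3. ⊥bis P9·P1 via (15.495,13.105): [(0, 0) (9.7383, 0) (23.3559, 31) (0, 31)]  |A|=512.9592
4. ⊥bis P9·P2 via (31.705,19.215): [(0, 0) (9.7383, 0) (23.3559, 31) (0, 31)]  |A|=512.9592
5. ⊥bis P9·P3 via (3.295,22.705): [(0, 21.9221) (0, 0) (9.7383, 0) (21.6252, 27.0601)]  |A|=368.7942
6. ⊥bis P9·P4 via (48.34,22.3): [(0, 21.9221) (0, 0) (9.7383, 0) (21.6252, 27.0601)]  |A|=368.7942
7. ⊥bis P9·P5 via (41.23,10.95): [(0, 21.9221) (0, 0) (9.7383, 0) (21.6252, 27.0601)]  |A|=368.7942
8. ⊥bis P9·P6 via (35.03,18.23): [(0, 21.9221) (0, 0) (9.7383, 0) (21.6252, 27.0601)]  |A|=368.7942
9. ⊥bis P9·P7 via (35,15.675): [(0, 21.9221) (0, 0) (9.7383, 0) (21.6252, 27.0601)]  |A|=368.7942
10. ⊥bis P9·P8 via (41.71,12.455): [(0, 21.9221) (0, 0) (9.7383, 0) (21.6252, 27.0601)]  |A|=368.7942
11. canonical 4-gon: [(0, 21.9221) (0, 0) (9.7383, 0) (21.6252, 27.0601)]
12. shoelace: 368.7942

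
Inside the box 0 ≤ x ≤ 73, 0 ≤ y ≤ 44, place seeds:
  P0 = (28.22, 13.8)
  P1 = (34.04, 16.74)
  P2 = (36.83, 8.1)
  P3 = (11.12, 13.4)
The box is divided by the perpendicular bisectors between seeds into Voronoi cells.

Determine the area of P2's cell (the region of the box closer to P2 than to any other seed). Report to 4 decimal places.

Area of P2's cell: 768.7414

1. box [0,73]×[0,44]: [(0, 0) (73, 0) (73, 44) (0, 44)]
2. ⊥bis P2·P0 via (32.525,10.95): [(25.2759, 0) (73, 0) (73, 44) (54.4048, 44)]  |A|=1459.0254
3. ⊥bis P2·P1 via (35.435,12.42): [(32.9715, 11.6245) (25.2759, 0) (73, 0) (73, 24.5504)]  |A|=768.7414
4. ⊥bis P2·P3 via (23.975,10.75): [(32.9715, 11.6245) (25.2759, 0) (73, 0) (73, 24.5504)]  |A|=768.7414
5. canonical 4-gon: [(32.9715, 11.6245) (25.2759, 0) (73, 0) (73, 24.5504)]
6. shoelace: 768.7414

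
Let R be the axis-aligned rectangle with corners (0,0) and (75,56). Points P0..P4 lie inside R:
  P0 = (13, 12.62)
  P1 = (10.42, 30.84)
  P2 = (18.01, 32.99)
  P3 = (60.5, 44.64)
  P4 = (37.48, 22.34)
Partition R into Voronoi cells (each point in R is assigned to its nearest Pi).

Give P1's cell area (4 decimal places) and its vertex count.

Area of P1's cell: 427.4113 (4 vertices)

1. box [0,75]×[0,56]: [(0, 0) (75, 0) (75, 56) (0, 56)]
2. ⊥bis P1·P0 via (11.71,21.73): [(0, 20.0718) (75, 30.692) (75, 56) (0, 56)]  |A|=2296.3551
3. ⊥bis P1·P2 via (14.215,31.915): [(0, 20.0718) (16.8922, 22.4638) (7.3925, 56) (0, 56)]  |A|=427.4113
4. ⊥bis P1·P3 via (35.46,37.74): [(0, 20.0718) (16.8922, 22.4638) (7.3925, 56) (0, 56)]  |A|=427.4113
5. ⊥bis P1·P4 via (23.95,26.59): [(0, 20.0718) (16.8922, 22.4638) (7.3925, 56) (0, 56)]  |A|=427.4113
6. canonical 4-gon: [(0, 20.0718) (16.8922, 22.4638) (7.3925, 56) (0, 56)]
7. shoelace: 427.4113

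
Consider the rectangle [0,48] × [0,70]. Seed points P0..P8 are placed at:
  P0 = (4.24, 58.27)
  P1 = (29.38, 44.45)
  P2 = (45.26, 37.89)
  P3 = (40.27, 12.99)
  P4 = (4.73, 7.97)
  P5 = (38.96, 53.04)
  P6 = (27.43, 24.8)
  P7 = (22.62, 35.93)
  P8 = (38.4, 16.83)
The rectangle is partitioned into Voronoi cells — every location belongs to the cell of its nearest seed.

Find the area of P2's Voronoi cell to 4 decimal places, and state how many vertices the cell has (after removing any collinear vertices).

Area of P2's cell: 213.1293 (5 vertices)

1. box [0,48]×[0,70]: [(0, 0) (48, 0) (48, 70) (0, 70)]
2. ⊥bis P2·P0 via (24.75,48.08): [(0.8624, 0) (48, 0) (48, 70) (35.6405, 70)]  |A|=2082.3983
3. ⊥bis P2·P1 via (37.32,41.17): [(20.3127, 0) (48, 0) (48, 67.0234)]  |A|=927.8472
4. ⊥bis P2·P3 via (42.765,25.44): [(31.7351, 27.6504) (48, 24.3909) (48, 67.0234)]  |A|=346.7072
5. ⊥bis P2·P4 via (24.995,22.93): [(31.7351, 27.6504) (48, 24.3909) (48, 67.0234)]  |A|=346.7072
6. ⊥bis P2·P5 via (42.11,45.465): [(38.4688, 43.9508) (31.7351, 27.6504) (48, 24.3909) (48, 47.9143)]  |A|=255.6404
7. ⊥bis P2·P6 via (36.345,31.345): [(38.4688, 43.9508) (34.3717, 34.0329) (40.3205, 25.9299) (48, 24.3909) (48, 47.9143)]  |A|=225.9739
8. ⊥bis P2·P7 via (33.94,36.91): [(38.4688, 43.9508) (34.3717, 34.0329) (40.3205, 25.9299) (48, 24.3909) (48, 47.9143)]  |A|=225.9739
9. ⊥bis P2·P8 via (41.83,27.36): [(38.4688, 43.9508) (34.3717, 34.0329) (38.4662, 28.4557) (48, 25.3502) (48, 47.9143)]  |A|=213.1293
10. canonical 5-gon: [(38.4688, 43.9508) (34.3717, 34.0329) (38.4662, 28.4557) (48, 25.3502) (48, 47.9143)]
11. shoelace: 213.1293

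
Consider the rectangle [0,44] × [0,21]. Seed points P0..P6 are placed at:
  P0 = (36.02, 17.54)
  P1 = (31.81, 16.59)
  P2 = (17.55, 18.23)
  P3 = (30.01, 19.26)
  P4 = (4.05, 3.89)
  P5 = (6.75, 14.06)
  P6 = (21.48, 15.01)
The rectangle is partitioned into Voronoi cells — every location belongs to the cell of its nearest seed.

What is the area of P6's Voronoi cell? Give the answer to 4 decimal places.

Area of P6's cell: 206.4673

1. box [0,44]×[0,21]: [(0, 0) (44, 0) (44, 21) (0, 21)]
2. ⊥bis P6·P0 via (28.75,16.275): [(0, 0) (31.5819, 0) (27.9278, 21) (0, 21)]  |A|=624.8522
3. ⊥bis P6·P1 via (26.645,15.8): [(0, 0) (29.0617, 0) (25.8496, 21) (0, 21)]  |A|=576.5686
4. ⊥bis P6·P2 via (19.515,16.62): [(5.8976, 0) (29.0617, 0) (25.8496, 21) (23.1037, 21)]  |A|=272.055
5. ⊥bis P6·P3 via (25.745,17.135): [(5.8976, 0) (29.0617, 0) (26.749, 15.1199) (23.8193, 21) (23.1037, 21)]  |A|=266.0856
6. ⊥bis P6·P4 via (12.765,9.45): [(13.1482, 8.8493) (18.7939, 0) (29.0617, 0) (26.749, 15.1199) (23.8193, 21) (23.1037, 21)]  |A|=209.0236
7. ⊥bis P6·P5 via (14.115,14.535): [(14.3844, 10.3581) (14.6317, 6.5241) (18.7939, 0) (29.0617, 0) (26.749, 15.1199) (23.8193, 21) (23.1037, 21)]  |A|=206.4673
8. canonical 7-gon: [(14.3844, 10.3581) (14.6317, 6.5241) (18.7939, 0) (29.0617, 0) (26.749, 15.1199) (23.8193, 21) (23.1037, 21)]
9. shoelace: 206.4673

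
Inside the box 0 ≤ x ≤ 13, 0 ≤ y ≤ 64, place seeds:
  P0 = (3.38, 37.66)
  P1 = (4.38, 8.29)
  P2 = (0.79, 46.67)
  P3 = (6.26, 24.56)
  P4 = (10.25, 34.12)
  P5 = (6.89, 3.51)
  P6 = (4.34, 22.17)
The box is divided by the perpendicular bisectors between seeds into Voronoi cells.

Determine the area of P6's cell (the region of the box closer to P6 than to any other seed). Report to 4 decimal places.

Area of P6's cell: 93.1426

1. box [0,13]×[0,64]: [(0, 0) (13, 0) (13, 64) (0, 64)]
2. ⊥bis P6·P0 via (3.86,29.915): [(0, 29.6758) (0, 0) (13, 0) (13, 30.4815)]  |A|=391.022
3. ⊥bis P6·P1 via (4.36,15.23): [(0, 29.6758) (0, 15.2174) (13, 15.2549) (13, 30.4815)]  |A|=192.9518
4. ⊥bis P6·P2 via (2.565,34.42): [(0, 29.6758) (0, 15.2174) (13, 15.2549) (13, 30.4815)]  |A|=192.9518
5. ⊥bis P6·P3 via (5.3,23.365): [(0, 27.6227) (0, 15.2174) (13, 15.2549) (13, 17.1792)]  |A|=93.1426
6. ⊥bis P6·P4 via (7.295,28.145): [(0, 27.6227) (0, 15.2174) (13, 15.2549) (13, 17.1792)]  |A|=93.1426
7. ⊥bis P6·P5 via (5.615,12.84): [(0, 27.6227) (0, 15.2174) (13, 15.2549) (13, 17.1792)]  |A|=93.1426
8. canonical 4-gon: [(0, 27.6227) (0, 15.2174) (13, 15.2549) (13, 17.1792)]
9. shoelace: 93.1426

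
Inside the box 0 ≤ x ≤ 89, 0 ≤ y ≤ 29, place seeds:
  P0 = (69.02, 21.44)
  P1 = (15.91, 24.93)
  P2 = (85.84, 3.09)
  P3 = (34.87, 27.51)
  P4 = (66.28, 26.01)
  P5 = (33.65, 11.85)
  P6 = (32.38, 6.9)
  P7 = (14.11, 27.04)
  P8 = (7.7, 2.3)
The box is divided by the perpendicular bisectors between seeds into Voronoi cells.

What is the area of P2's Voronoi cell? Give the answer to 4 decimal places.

1. box [0,89]×[0,29]: [(0, 0) (89, 0) (89, 29) (0, 29)]
2. ⊥bis P2·P0 via (77.43,12.265): [(64.0493, 0) (89, 0) (89, 22.8703)]  |A|=285.3147
3. ⊥bis P2·P1 via (50.875,14.01): [(64.0493, 0) (89, 0) (89, 22.8703)]  |A|=285.3147
4. ⊥bis P2·P3 via (60.355,15.3): [(64.0493, 0) (89, 0) (89, 22.8703)]  |A|=285.3147
5. ⊥bis P2·P4 via (76.06,14.55): [(64.0493, 0) (89, 0) (89, 22.8703)]  |A|=285.3147
6. ⊥bis P2·P5 via (59.745,7.47): [(64.0493, 0) (89, 0) (89, 22.8703)]  |A|=285.3147
7. ⊥bis P2·P6 via (59.11,4.995): [(64.0493, 0) (89, 0) (89, 22.8703)]  |A|=285.3147
8. ⊥bis P2·P7 via (49.975,15.065): [(64.0493, 0) (89, 0) (89, 22.8703)]  |A|=285.3147
9. ⊥bis P2·P8 via (46.77,2.695): [(64.0493, 0) (89, 0) (89, 22.8703)]  |A|=285.3147
10. canonical 3-gon: [(64.0493, 0) (89, 0) (89, 22.8703)]
11. shoelace: 285.3147

Area of P2's cell: 285.3147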